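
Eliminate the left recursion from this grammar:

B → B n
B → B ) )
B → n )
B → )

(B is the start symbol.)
B → n ) B'
B → ) B'
B' → n B'
B' → ) ) B'
B' → ε

B is directly left-recursive. The standard transformation for
  A → A α₁ | ... | A α_m | β₁ | ... | β_n
is
  A  → β₁ A' | ... | β_n A'
  A' → α₁ A' | ... | α_m A' | ε

B → n ) becomes B → n ) B'
B → ) becomes B → ) B'
B → B n becomes B' → n B'
B → B ) ) becomes B' → ) ) B'
Add B' → ε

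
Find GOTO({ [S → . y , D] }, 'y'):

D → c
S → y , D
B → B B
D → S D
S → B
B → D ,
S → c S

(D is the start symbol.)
{ [S → y . , D] }

GOTO(I, 'y') = CLOSURE({ [A → αX.β] : [A → α.Xβ] ∈ I, X = 'y' })

Items with dot before 'y', with the dot advanced:
  [S → . y , D] → [S → y . , D]
Closure adds nothing (no advanced item has the dot before a non-terminal).

GOTO = { [S → y . , D] }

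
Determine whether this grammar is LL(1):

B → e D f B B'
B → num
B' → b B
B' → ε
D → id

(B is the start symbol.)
No. Predict set conflict for B': { 'b' }

Relevant sets:
  FOLLOW(B') = { $, 'b' }

For B:
  PREDICT(B → e D f B B') = { 'e' }
  PREDICT(B → num) = { 'num' }
For B':
  PREDICT(B' → b B) = { 'b' }
  PREDICT(B' → ε) = { $, 'b' }
D has a single production, so nothing to check there.

Conflict found: Predict set conflict for B': { 'b' }
The grammar is NOT LL(1).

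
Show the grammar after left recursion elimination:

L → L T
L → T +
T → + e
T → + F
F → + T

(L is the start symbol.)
L → T + L'
L' → T L'
L' → ε
T → + e
T → + F
F → + T

L is directly left-recursive. The standard transformation for
  A → A α₁ | ... | A α_m | β₁ | ... | β_n
is
  A  → β₁ A' | ... | β_n A'
  A' → α₁ A' | ... | α_m A' | ε

L → T + becomes L → T + L'
L → L T becomes L' → T L'
Add L' → ε

Productions for other non-terminals are unchanged:
  T → + e
  T → + F
  F → + T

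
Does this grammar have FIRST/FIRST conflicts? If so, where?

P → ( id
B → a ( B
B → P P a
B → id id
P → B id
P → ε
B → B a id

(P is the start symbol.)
Yes. P → '(' id / P → B id on { '(' }; B → a '(' B / B → P P a on { 'a' }; B → a '(' B / B → B a id on { 'a' }; B → P P a / B → id id on { 'id' }; B → P P a / B → B a id on { '(', 'a', 'id' }; B → id id / B → B a id on { 'id' }

FIRST sets of the non-terminals at (or reachable through a nullable prefix from) the front of some alternative:
  FIRST(B) = { '(', 'a', 'id' }
  FIRST(P) = { '(', 'a', 'id', ε }

Productions for P:
  P → ( id: FIRST = { '(' }
  P → B id: FIRST = { '(', 'a', 'id' }
  P → ε: FIRST = { ε }
Productions for B:
  B → a ( B: FIRST = { 'a' }
  B → P P a: FIRST = { '(', 'a', 'id' }
  B → id id: FIRST = { 'id' }
  B → B a id: FIRST = { '(', 'a', 'id' }

Conflict for P: P → ( id and P → B id
  Overlap: { '(' }
Conflict for B: B → a ( B and B → P P a
  Overlap: { 'a' }
Conflict for B: B → a ( B and B → B a id
  Overlap: { 'a' }
Conflict for B: B → P P a and B → id id
  Overlap: { 'id' }
Conflict for B: B → P P a and B → B a id
  Overlap: { '(', 'a', 'id' }
Conflict for B: B → id id and B → B a id
  Overlap: { 'id' }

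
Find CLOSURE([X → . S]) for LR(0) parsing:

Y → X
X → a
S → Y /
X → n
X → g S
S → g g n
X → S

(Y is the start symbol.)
Start with: [X → . S]
  [X → . S] has the dot before S: add [S → . Y /], [S → . g g n]
  [S → . Y /] has the dot before Y: add [Y → . X]
  [Y → . X] has the dot before X: add [X → . a], [X → . n], [X → . g S]
No further items can be added.

CLOSURE = { [S → . Y /], [S → . g g n], [X → . S], [X → . a], [X → . g S], [X → . n], [Y → . X] }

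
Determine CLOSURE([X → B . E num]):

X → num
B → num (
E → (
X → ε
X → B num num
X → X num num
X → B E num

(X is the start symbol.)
Start with: [X → B . E num]
  [X → B . E num] has the dot before E: add [E → . (]
No further items can be added.

CLOSURE = { [E → . (], [X → B . E num] }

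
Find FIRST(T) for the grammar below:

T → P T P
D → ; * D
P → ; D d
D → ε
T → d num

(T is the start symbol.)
FIRST sets of the other non-terminals involved (by the same procedure, iterated to a fixed point):
  FIRST(P) = { ';' }

From T → P T P:
  - P is a non-terminal: add FIRST(P) \ {ε} = { ';' }
    P is not nullable, so stop
From T → d num:
  - d is a terminal: add 'd' and stop

Collecting: FIRST(T) = { ';', 'd' }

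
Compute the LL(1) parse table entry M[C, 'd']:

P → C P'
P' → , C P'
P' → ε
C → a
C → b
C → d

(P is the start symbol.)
To find M[C, 'd'], we find productions for C where 'd' is in the predict set (PREDICT(N → α) = (FIRST(α) \ {ε}) ∪ (FOLLOW(N) if α ⇒* ε)).

C → a: PREDICT = { 'a' }
C → b: PREDICT = { 'b' }
C → d: PREDICT = { 'd' }
  'd' is in predict set, so this production goes in M[C, 'd']

M[C, 'd'] = C → d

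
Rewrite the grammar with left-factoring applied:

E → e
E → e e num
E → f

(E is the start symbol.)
E → e E'
E' → ε
E' → e num
E → f

Left-factoring transforms A → αβ₁ | αβ₂ into A → αA' and A' → β₁ | β₂
(α is the longest common prefix among the alternatives). Repeat until
no nonterminal has two alternatives with a common prefix.

Round 1: E has alternatives sharing prefix 'e'. Introduce E': E → e E'
  Add: E' → ε
  Add: E' → e num

No remaining common prefixes — done.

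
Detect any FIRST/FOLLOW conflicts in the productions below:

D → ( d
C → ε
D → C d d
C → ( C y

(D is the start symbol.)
A FIRST/FOLLOW conflict occurs when a non-terminal N has a nullable alternative N → β (β ⇒* ε) and another alternative N → α with FIRST(α) ∩ FOLLOW(N) ≠ ∅: on such a lookahead the parser cannot decide between expanding α and letting N vanish via β.

Nullable non-terminals: C.

C: nullable alternative(s) C → ε; FOLLOW(C) = { 'd', 'y' }
  C → ε: FIRST \ {ε} = { } — this is the only nullable alternative, skip
  C → ( C y: FIRST \ {ε} = { '(' } — disjoint from FOLLOW(C)

D has no nullable alternative, so no FIRST/FOLLOW check is needed there.

No FIRST/FOLLOW conflicts found.

Answer: No FIRST/FOLLOW conflicts.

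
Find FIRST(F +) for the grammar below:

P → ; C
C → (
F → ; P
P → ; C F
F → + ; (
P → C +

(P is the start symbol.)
{ '+', ';' }

FIRST sets of the non-terminals involved (from the grammar, by fixed-point iteration):
  FIRST(F) = { '+', ';' }

To compute FIRST(F +), process the symbols left to right:
Symbol F is a non-terminal. Add FIRST(F) \ {ε} = { '+', ';' }
F is not nullable (ε ∉ FIRST(F)), so stop here.
FIRST(F +) = { '+', ';' }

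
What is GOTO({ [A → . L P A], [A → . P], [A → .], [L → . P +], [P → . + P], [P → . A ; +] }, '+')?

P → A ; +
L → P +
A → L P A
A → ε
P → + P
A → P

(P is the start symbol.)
{ [A → . L P A], [A → . P], [A → .], [L → . P +], [P → + . P], [P → . + P], [P → . A ; +] }

GOTO(I, '+') = CLOSURE({ [A → αX.β] : [A → α.Xβ] ∈ I, X = '+' })

Items with dot before '+', with the dot advanced:
  [P → . + P] → [P → + . P]
Closure of the advanced items:
  [P → + . P] has the dot before P: add [P → . A ; +], [P → . + P]
  [P → . A ; +] has the dot before A: add [A → . L P A], [A → .], [A → . P]
  [A → . L P A] has the dot before L: add [L → . P +]

GOTO = { [A → . L P A], [A → . P], [A → .], [L → . P +], [P → + . P], [P → . + P], [P → . A ; +] }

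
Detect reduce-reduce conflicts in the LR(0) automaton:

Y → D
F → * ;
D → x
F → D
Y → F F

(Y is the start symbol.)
Yes — I2: [F → D .] vs [Y → D .]

Augment with Y' → Y and build the canonical LR(0) collection (I0 = CLOSURE({[Y' → . Y]}), then GOTO on every symbol after a dot until no new states appear). It has 9 states:
  I0: { [D → . x], [F → . * ;], [F → . D], [Y → . D], [Y → . F F], [Y' → . Y] }  — shift
  I1: { [F → * . ;] }  — shift
  I2: { [F → D .], [Y → D .] }  — 2 reduces
  I3: { [D → . x], [F → . * ;], [F → . D], [Y → F . F] }  — shift
  I4: { [Y' → Y .] }  — accept
  I5: { [D → x .] }  — reduce
  I6: { [F → D .] }  — reduce
  I7: { [Y → F F .] }  — reduce
  I8: { [F → * ; .] }  — reduce

I2 contains complete items [F → D .], [Y → D .] — reduce-reduce conflict.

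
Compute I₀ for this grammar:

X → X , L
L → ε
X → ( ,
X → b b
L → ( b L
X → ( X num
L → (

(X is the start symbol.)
{ [X → . ( ,], [X → . ( X num], [X → . X , L], [X → . b b], [X' → . X] }

First, augment the grammar with X' → X
I₀ = CLOSURE({ [X' → . X] }):
  [X' → . X] has the dot before X: add [X → . X , L], [X → . ( ,], [X → . b b], [X → . ( X num]
No further items can be added.

I₀ = { [X → . ( ,], [X → . ( X num], [X → . X , L], [X → . b b], [X' → . X] }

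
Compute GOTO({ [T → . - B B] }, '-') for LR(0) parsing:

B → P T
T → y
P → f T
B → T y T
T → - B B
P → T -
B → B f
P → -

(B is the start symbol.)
{ [B → . B f], [B → . P T], [B → . T y T], [P → . -], [P → . T -], [P → . f T], [T → - . B B], [T → . - B B], [T → . y] }

GOTO(I, '-') = CLOSURE({ [A → αX.β] : [A → α.Xβ] ∈ I, X = '-' })

Items with dot before '-', with the dot advanced:
  [T → . - B B] → [T → - . B B]
Closure of the advanced items:
  [T → - . B B] has the dot before B: add [B → . P T], [B → . T y T], [B → . B f]
  [B → . P T] has the dot before P: add [P → . f T], [P → . T -], [P → . -]
  [B → . T y T] has the dot before T: add [T → . y], [T → . - B B]

GOTO = { [B → . B f], [B → . P T], [B → . T y T], [P → . -], [P → . T -], [P → . f T], [T → - . B B], [T → . - B B], [T → . y] }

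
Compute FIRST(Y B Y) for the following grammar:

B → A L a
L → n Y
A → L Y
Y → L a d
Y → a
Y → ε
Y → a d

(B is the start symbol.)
{ 'a', 'n' }

FIRST sets of the non-terminals involved (from the grammar, by fixed-point iteration):
  FIRST(Y) = { 'a', 'n', ε }
  FIRST(B) = { 'n' }

To compute FIRST(Y B Y), process the symbols left to right:
Symbol Y is a non-terminal. Add FIRST(Y) \ {ε} = { 'a', 'n' }
Y is nullable (ε ∈ FIRST(Y)), continue to the next symbol.
Symbol B is a non-terminal. Add FIRST(B) \ {ε} = { 'n' }
B is not nullable (ε ∉ FIRST(B)), so stop here.
FIRST(Y B Y) = { 'a', 'n' }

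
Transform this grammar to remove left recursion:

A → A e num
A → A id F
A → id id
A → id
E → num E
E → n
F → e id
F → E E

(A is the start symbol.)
A is directly left-recursive. The standard transformation for
  A → A α₁ | ... | A α_m | β₁ | ... | β_n
is
  A  → β₁ A' | ... | β_n A'
  A' → α₁ A' | ... | α_m A' | ε

A → id id becomes A → id id A'
A → id becomes A → id A'
A → A e num becomes A' → e num A'
A → A id F becomes A' → id F A'
Add A' → ε

Productions for other non-terminals are unchanged:
  E → num E
  E → n
  F → e id
  F → E E

Resulting grammar:
A → id id A'
A → id A'
A' → e num A'
A' → id F A'
A' → ε
E → num E
E → n
F → e id
F → E E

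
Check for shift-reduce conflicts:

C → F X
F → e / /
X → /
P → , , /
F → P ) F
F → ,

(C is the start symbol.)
A shift-reduce conflict occurs when an LR(0) state has both:
  - a complete (reduce) item [A → α .] (dot at the end), and
  - a shift item [B → β . c γ] (dot before a terminal).

Augment with C' → C and build the canonical LR(0) collection (I0 = CLOSURE({[C' → . C]}), then GOTO on every symbol after a dot until no new states appear). It has 14 states:
  I0: { [C → . F X], [C' → . C], [F → . ,], [F → . P ) F], [F → . e / /], [P → . , , /] }  — shift
  I1: { [F → , .], [P → , . , /] }  — shift, reduce
  I2: { [C' → C .] }  — accept
  I3: { [C → F . X], [X → . /] }  — shift
  I4: { [F → P . ) F] }  — shift
  I5: { [F → e . / /] }  — shift
  I6: { [F → e / . /] }  — shift
  I7: { [F → e / / .] }  — reduce
  I8: { [F → . ,], [F → . P ) F], [F → . e / /], [F → P ) . F], [P → . , , /] }  — shift
  I9: { [F → P ) F .] }  — reduce
  I10: { [X → / .] }  — reduce
  I11: { [C → F X .] }  — reduce
  I12: { [P → , , . /] }  — shift
  I13: { [P → , , / .] }  — reduce

I1 contains reduce item [F → , .] and shift item [P → , . , /] — shift-reduce conflict.

Answer: Yes — I1: [F → , .] vs [P → , . , /]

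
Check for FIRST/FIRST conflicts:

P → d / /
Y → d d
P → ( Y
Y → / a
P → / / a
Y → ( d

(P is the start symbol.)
A FIRST/FIRST conflict occurs when two productions N → α and N → β for the same non-terminal have FIRST(α) ∩ FIRST(β) ≠ ∅ (with ε ∈ FIRST of a nullable right-hand side, so two nullable alternatives also conflict).

Productions for P:
  P → d / /: FIRST = { 'd' }
  P → ( Y: FIRST = { '(' }
  P → / / a: FIRST = { '/' }
Productions for Y:
  Y → d d: FIRST = { 'd' }
  Y → / a: FIRST = { '/' }
  Y → ( d: FIRST = { '(' }

All alternatives of each non-terminal have pairwise disjoint FIRST sets.

Answer: No FIRST/FIRST conflicts.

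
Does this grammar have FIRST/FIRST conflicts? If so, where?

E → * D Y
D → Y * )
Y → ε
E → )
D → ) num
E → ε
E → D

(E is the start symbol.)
Yes. E → '*' D Y / E → D on { '*' }; E → ')' / E → D on { ')' }

FIRST sets of the non-terminals at (or reachable through a nullable prefix from) the front of some alternative:
  FIRST(D) = { ')', '*' }
  FIRST(Y) = { ε }

Productions for E:
  E → * D Y: FIRST = { '*' }
  E → ): FIRST = { ')' }
  E → ε: FIRST = { ε }
  E → D: FIRST = { ')', '*' }
Productions for D:
  D → Y * ): FIRST = { '*' }
  D → ) num: FIRST = { ')' }
Y has only one production, so no FIRST/FIRST conflict is possible there.

Conflict for E: E → * D Y and E → D
  Overlap: { '*' }
Conflict for E: E → ) and E → D
  Overlap: { ')' }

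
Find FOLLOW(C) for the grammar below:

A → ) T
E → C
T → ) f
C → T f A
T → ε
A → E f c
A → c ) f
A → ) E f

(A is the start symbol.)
{ 'f' }

To compute FOLLOW(C), find every occurrence of C on a right-hand side N → α C β: add FIRST(β) \ {ε}, and if β is empty or nullable also add FOLLOW(N). Iterate to a fixed point.

In E → C: C is at the end, add FOLLOW(E)

The FOLLOW sets referred to above (computed the same way, to a fixed point):
  FOLLOW(E) = { 'f' }

Taking the union: FOLLOW(C) = { 'f' }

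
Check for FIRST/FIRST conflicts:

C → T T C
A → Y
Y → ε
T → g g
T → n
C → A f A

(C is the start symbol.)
FIRST sets of the non-terminals at (or reachable through a nullable prefix from) the front of some alternative:
  FIRST(T) = { 'g', 'n' }
  FIRST(A) = { ε }

Productions for C:
  C → T T C: FIRST = { 'g', 'n' }
  C → A f A: FIRST = { 'f' }
Productions for T:
  T → g g: FIRST = { 'g' }
  T → n: FIRST = { 'n' }
A, Y have only one production, so no FIRST/FIRST conflict is possible there.

All alternatives of each non-terminal have pairwise disjoint FIRST sets.

Answer: No FIRST/FIRST conflicts.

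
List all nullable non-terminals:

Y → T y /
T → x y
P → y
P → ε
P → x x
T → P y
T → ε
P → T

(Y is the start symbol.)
{ 'P', 'T' }

A non-terminal is nullable if it can derive ε (the empty string): either it has an ε-production, or it has a production whose right-hand side consists entirely of nullable non-terminals.

ε-productions: P → ε, T → ε
So P, T are immediately nullable.
No further non-terminal can be added: every production for the remaining non-terminals contains a terminal or a non-nullable non-terminal.
Nullable = { 'P', 'T' }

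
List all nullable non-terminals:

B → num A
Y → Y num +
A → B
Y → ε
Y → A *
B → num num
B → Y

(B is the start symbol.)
{ 'A', 'B', 'Y' }

ε-productions: Y → ε
So Y is immediately nullable.
B → Y: every symbol on the right is nullable, so B is nullable too.
A → B: every symbol on the right is nullable, so A is nullable too.
Every non-terminal is now nullable.
Nullable = { 'A', 'B', 'Y' }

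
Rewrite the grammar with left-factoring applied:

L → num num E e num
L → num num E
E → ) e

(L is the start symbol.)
Left-factoring transforms A → αβ₁ | αβ₂ into A → αA' and A' → β₁ | β₂
(α is the longest common prefix among the alternatives). Repeat until
no nonterminal has two alternatives with a common prefix.

Round 1: L has alternatives sharing prefix 'num num E'. Introduce L': L → num num E L'
  Add: L' → e num
  Add: L' → ε

No remaining common prefixes — done.

Resulting grammar:
L → num num E L'
L' → e num
L' → ε
E → ) e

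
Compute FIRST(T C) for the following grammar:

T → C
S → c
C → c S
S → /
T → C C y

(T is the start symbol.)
FIRST sets of the non-terminals involved (from the grammar, by fixed-point iteration):
  FIRST(T) = { 'c' }

To compute FIRST(T C), process the symbols left to right:
Symbol T is a non-terminal. Add FIRST(T) \ {ε} = { 'c' }
T is not nullable (ε ∉ FIRST(T)), so stop here.
FIRST(T C) = { 'c' }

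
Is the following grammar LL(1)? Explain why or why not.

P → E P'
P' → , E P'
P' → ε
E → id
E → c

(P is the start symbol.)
Yes, the grammar is LL(1).

Relevant sets:
  FOLLOW(P') = { $ }

For P':
  PREDICT(P' → ',' E P') = { ',' }
  PREDICT(P' → ε) = { $ }
For E:
  PREDICT(E → id) = { 'id' }
  PREDICT(E → c) = { 'c' }
P has a single production, so nothing to check there.

All predict sets are disjoint. The grammar IS LL(1).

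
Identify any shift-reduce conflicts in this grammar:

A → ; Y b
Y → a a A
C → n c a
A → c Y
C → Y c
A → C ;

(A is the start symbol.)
Augment with A' → A and build the canonical LR(0) collection (I0 = CLOSURE({[A' → . A]}), then GOTO on every symbol after a dot until no new states appear). It has 17 states:
  I0: { [A → . ; Y b], [A → . C ;], [A → . c Y], [A' → . A], [C → . Y c], [C → . n c a], [Y → . a a A] }  — shift
  I1: { [A → ; . Y b], [Y → . a a A] }  — shift
  I2: { [A' → A .] }  — accept
  I3: { [A → C . ;] }  — shift
  I4: { [C → Y . c] }  — shift
  I5: { [Y → a . a A] }  — shift
  I6: { [A → c . Y], [Y → . a a A] }  — shift
  I7: { [C → n . c a] }  — shift
  I8: { [C → n c . a] }  — shift
  I9: { [C → n c a .] }  — reduce
  I10: { [A → c Y .] }  — reduce
  I11: { [A → . ; Y b], [A → . C ;], [A → . c Y], [C → . Y c], [C → . n c a], [Y → . a a A], [Y → a a . A] }  — shift
  I12: { [Y → a a A .] }  — reduce
  I13: { [C → Y c .] }  — reduce
  I14: { [A → C ; .] }  — reduce
  I15: { [A → ; Y . b] }  — shift
  I16: { [A → ; Y b .] }  — reduce

No state contains both a complete item and a shift item.

Answer: No shift-reduce conflicts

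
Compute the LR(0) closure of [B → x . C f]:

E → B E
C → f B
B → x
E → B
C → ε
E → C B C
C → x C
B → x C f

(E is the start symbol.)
{ [B → x . C f], [C → . f B], [C → . x C], [C → .] }

Start with: [B → x . C f]
  [B → x . C f] has the dot before C: add [C → . f B], [C → .], [C → . x C]
No further items can be added.

CLOSURE = { [B → x . C f], [C → . f B], [C → . x C], [C → .] }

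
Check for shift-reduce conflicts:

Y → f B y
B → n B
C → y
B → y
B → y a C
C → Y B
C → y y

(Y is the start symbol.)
Yes — I5: [B → y .] vs [B → y . a C]; I9: [C → y .] vs [C → y . y]

Augment with Y' → Y and build the canonical LR(0) collection (I0 = CLOSURE({[Y' → . Y]}), then GOTO on every symbol after a dot until no new states appear). It has 14 states:
  I0: { [Y → . f B y], [Y' → . Y] }  — shift
  I1: { [Y' → Y .] }  — accept
  I2: { [B → . n B], [B → . y a C], [B → . y], [Y → f . B y] }  — shift
  I3: { [Y → f B . y] }  — shift
  I4: { [B → . n B], [B → . y a C], [B → . y], [B → n . B] }  — shift
  I5: { [B → y . a C], [B → y .] }  — shift, reduce
  I6: { [B → y a . C], [C → . Y B], [C → . y y], [C → . y], [Y → . f B y] }  — shift
  I7: { [B → y a C .] }  — reduce
  I8: { [B → . n B], [B → . y a C], [B → . y], [C → Y . B] }  — shift
  I9: { [C → y . y], [C → y .] }  — shift, reduce
  I10: { [C → y y .] }  — reduce
  I11: { [C → Y B .] }  — reduce
  I12: { [B → n B .] }  — reduce
  I13: { [Y → f B y .] }  — reduce

I5 contains reduce item [B → y .] and shift item [B → y . a C] — shift-reduce conflict.
I9 contains reduce item [C → y .] and shift item [C → y . y] — shift-reduce conflict.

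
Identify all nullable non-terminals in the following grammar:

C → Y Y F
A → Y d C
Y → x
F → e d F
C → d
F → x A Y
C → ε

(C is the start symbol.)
{ 'C' }

A non-terminal is nullable if it can derive ε (the empty string): either it has an ε-production, or it has a production whose right-hand side consists entirely of nullable non-terminals.

ε-productions: C → ε
So C is immediately nullable.
No further non-terminal can be added: every production for the remaining non-terminals contains a terminal or a non-nullable non-terminal.
Nullable = { 'C' }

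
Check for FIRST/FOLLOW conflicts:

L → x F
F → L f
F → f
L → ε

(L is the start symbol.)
A FIRST/FOLLOW conflict occurs when a non-terminal N has a nullable alternative N → β (β ⇒* ε) and another alternative N → α with FIRST(α) ∩ FOLLOW(N) ≠ ∅: on such a lookahead the parser cannot decide between expanding α and letting N vanish via β.

Nullable non-terminals: L.

L: nullable alternative(s) L → ε; FOLLOW(L) = { $, 'f' }
  L → x F: FIRST \ {ε} = { 'x' } — disjoint from FOLLOW(L)
  L → ε: FIRST \ {ε} = { } — this is the only nullable alternative, skip

F has no nullable alternative, so no FIRST/FOLLOW check is needed there.

No FIRST/FOLLOW conflicts found.

Answer: No FIRST/FOLLOW conflicts.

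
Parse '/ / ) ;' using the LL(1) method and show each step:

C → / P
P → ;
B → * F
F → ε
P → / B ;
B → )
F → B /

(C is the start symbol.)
Stack is shown with the top on the left.

Stack    Input      Action
--------------------------
C $      / / ) ; $  output C → / P
/ P $    / / ) ; $  match '/'
P $      / ) ; $    output P → / B ;
/ B ; $  / ) ; $    match '/'
B ; $    ) ; $      output B → )
) ; $    ) ; $      match ')'
; $      ; $        match ';'
$        $          accept

The string is accepted.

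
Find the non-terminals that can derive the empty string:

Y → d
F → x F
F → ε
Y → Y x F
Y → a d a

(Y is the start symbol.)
A non-terminal is nullable if it can derive ε (the empty string): either it has an ε-production, or it has a production whose right-hand side consists entirely of nullable non-terminals.

ε-productions: F → ε
So F is immediately nullable.
No further non-terminal can be added: every production for the remaining non-terminals contains a terminal or a non-nullable non-terminal.
Nullable = { 'F' }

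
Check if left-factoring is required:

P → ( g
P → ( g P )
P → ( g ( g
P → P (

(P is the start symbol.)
Yes, P has productions with common prefix '( g'

Left-factoring is needed when two productions for the same non-terminal
share a common prefix on the right-hand side.

Productions for P:
  P → ( g
  P → ( g P )
  P → ( g ( g
  P → P (

Found common prefix '( g' in productions for P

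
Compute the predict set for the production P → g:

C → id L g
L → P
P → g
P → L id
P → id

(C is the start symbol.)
{ 'g' }

PREDICT(P → g) = (FIRST(RHS) \ {ε}) ∪ (FOLLOW(P) if ε ∈ FIRST(RHS), i.e. RHS ⇒* ε)
FIRST(g) = { 'g' }
ε ∉ FIRST(g), so FOLLOW(P) is not added.
PREDICT(P → g) = { 'g' }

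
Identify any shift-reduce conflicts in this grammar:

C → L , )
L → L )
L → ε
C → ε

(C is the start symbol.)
A shift-reduce conflict occurs when an LR(0) state has both:
  - a complete (reduce) item [A → α .] (dot at the end), and
  - a shift item [B → β . c γ] (dot before a terminal).

Augment with C' → C and build the canonical LR(0) collection (I0 = CLOSURE({[C' → . C]}), then GOTO on every symbol after a dot until no new states appear). It has 6 states:
  I0: { [C → . L , )], [C → .], [C' → . C], [L → . L )], [L → .] }  — 2 reduces
  I1: { [C' → C .] }  — accept
  I2: { [C → L . , )], [L → L . )] }  — shift
  I3: { [L → L ) .] }  — reduce
  I4: { [C → L , . )] }  — shift
  I5: { [C → L , ) .] }  — reduce

No state contains both a complete item and a shift item.

Answer: No shift-reduce conflicts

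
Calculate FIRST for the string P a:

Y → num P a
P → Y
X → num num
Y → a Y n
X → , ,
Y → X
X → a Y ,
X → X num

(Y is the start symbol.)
FIRST sets of the non-terminals involved (from the grammar, by fixed-point iteration):
  FIRST(P) = { ',', 'a', 'num' }

To compute FIRST(P a), process the symbols left to right:
Symbol P is a non-terminal. Add FIRST(P) \ {ε} = { ',', 'a', 'num' }
P is not nullable (ε ∉ FIRST(P)), so stop here.
FIRST(P a) = { ',', 'a', 'num' }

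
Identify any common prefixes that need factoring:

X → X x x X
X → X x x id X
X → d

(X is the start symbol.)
Left-factoring is needed when two productions for the same non-terminal
share a common prefix on the right-hand side.

Productions for X:
  X → X x x X
  X → X x x id X
  X → d

Found common prefix 'X x x' in productions for X

Answer: Yes, X has productions with common prefix 'X x x'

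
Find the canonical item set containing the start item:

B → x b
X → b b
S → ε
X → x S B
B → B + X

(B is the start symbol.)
{ [B → . B + X], [B → . x b], [B' → . B] }

First, augment the grammar with B' → B
I₀ = CLOSURE({ [B' → . B] }):
  [B' → . B] has the dot before B: add [B → . x b], [B → . B + X]
No further items can be added.

I₀ = { [B → . B + X], [B → . x b], [B' → . B] }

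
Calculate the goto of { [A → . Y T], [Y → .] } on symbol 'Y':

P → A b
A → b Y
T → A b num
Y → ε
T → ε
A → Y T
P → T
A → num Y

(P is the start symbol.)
{ [A → . Y T], [A → . b Y], [A → . num Y], [A → Y . T], [T → . A b num], [T → .], [Y → .] }

GOTO(I, 'Y') = CLOSURE({ [A → αX.β] : [A → α.Xβ] ∈ I, X = 'Y' })

Items with dot before 'Y', with the dot advanced:
  [A → . Y T] → [A → Y . T]
Closure of the advanced items:
  [A → Y . T] has the dot before T: add [T → . A b num], [T → .]
  [T → . A b num] has the dot before A: add [A → . b Y], [A → . Y T], [A → . num Y]
  [A → . Y T] has the dot before Y: add [Y → .]

GOTO = { [A → . Y T], [A → . b Y], [A → . num Y], [A → Y . T], [T → . A b num], [T → .], [Y → .] }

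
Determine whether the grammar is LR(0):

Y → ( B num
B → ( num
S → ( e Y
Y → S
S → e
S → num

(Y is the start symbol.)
Augment with Y' → Y and build the canonical LR(0) collection (I0 = CLOSURE({[Y' → . Y]}), then GOTO on every symbol after a dot until no new states appear). It has 12 states:
  I0: { [S → . ( e Y], [S → . e], [S → . num], [Y → . ( B num], [Y → . S], [Y' → . Y] }  — shift
  I1: { [B → . ( num], [S → ( . e Y], [Y → ( . B num] }  — shift
  I2: { [Y → S .] }  — reduce
  I3: { [Y' → Y .] }  — accept
  I4: { [S → e .] }  — reduce
  I5: { [S → num .] }  — reduce
  I6: { [B → ( . num] }  — shift
  I7: { [Y → ( B . num] }  — shift
  I8: { [S → ( e . Y], [S → . ( e Y], [S → . e], [S → . num], [Y → . ( B num], [Y → . S] }  — shift
  I9: { [S → ( e Y .] }  — reduce
  I10: { [Y → ( B num .] }  — reduce
  I11: { [B → ( num .] }  — reduce

Every state is either a pure shift/goto state or contains exactly one complete item and nothing to shift — no conflicts. The grammar is LR(0).

Answer: Yes, the grammar is LR(0)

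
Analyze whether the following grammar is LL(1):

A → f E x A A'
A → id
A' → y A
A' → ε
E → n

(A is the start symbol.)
No. Predict set conflict for A': { 'y' }

A grammar is LL(1) if for each non-terminal N with multiple productions, the predict sets of those productions are pairwise disjoint, where PREDICT(N → α) = (FIRST(α) \ {ε}) ∪ (FOLLOW(N) if α ⇒* ε).

Relevant sets:
  FOLLOW(A') = { $, 'y' }

For A:
  PREDICT(A → f E x A A') = { 'f' }
  PREDICT(A → id) = { 'id' }
For A':
  PREDICT(A' → y A) = { 'y' }
  PREDICT(A' → ε) = { $, 'y' }
E has a single production, so nothing to check there.

Conflict found: Predict set conflict for A': { 'y' }
The grammar is NOT LL(1).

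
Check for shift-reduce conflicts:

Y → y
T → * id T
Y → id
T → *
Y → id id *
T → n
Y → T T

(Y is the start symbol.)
A shift-reduce conflict occurs when an LR(0) state has both:
  - a complete (reduce) item [A → α .] (dot at the end), and
  - a shift item [B → β . c γ] (dot before a terminal).

Augment with Y' → Y and build the canonical LR(0) collection (I0 = CLOSURE({[Y' → . Y]}), then GOTO on every symbol after a dot until no new states appear). It has 12 states:
  I0: { [T → . * id T], [T → . *], [T → . n], [Y → . T T], [Y → . id id *], [Y → . id], [Y → . y], [Y' → . Y] }  — shift
  I1: { [T → * . id T], [T → * .] }  — shift, reduce
  I2: { [T → . * id T], [T → . *], [T → . n], [Y → T . T] }  — shift
  I3: { [Y' → Y .] }  — accept
  I4: { [Y → id . id *], [Y → id .] }  — shift, reduce
  I5: { [T → n .] }  — reduce
  I6: { [Y → y .] }  — reduce
  I7: { [Y → id id . *] }  — shift
  I8: { [Y → id id * .] }  — reduce
  I9: { [Y → T T .] }  — reduce
  I10: { [T → * id . T], [T → . * id T], [T → . *], [T → . n] }  — shift
  I11: { [T → * id T .] }  — reduce

I1 contains reduce item [T → * .] and shift item [T → * . id T] — shift-reduce conflict.
I4 contains reduce item [Y → id .] and shift item [Y → id . id *] — shift-reduce conflict.

Answer: Yes — I1: [T → * .] vs [T → * . id T]; I4: [Y → id .] vs [Y → id . id *]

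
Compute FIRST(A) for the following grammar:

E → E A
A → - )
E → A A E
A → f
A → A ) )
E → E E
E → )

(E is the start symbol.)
To compute FIRST(A), examine every production with A on the left-hand side, reading each right-hand side left to right until a non-nullable symbol is reached.

From A → - ):
  - '-' is a terminal: add '-' and stop
From A → f:
  - f is a terminal: add 'f' and stop
From A → A ) ):
  - A is the symbol being defined: contributes nothing new
    A is not nullable, so stop

Collecting: FIRST(A) = { '-', 'f' }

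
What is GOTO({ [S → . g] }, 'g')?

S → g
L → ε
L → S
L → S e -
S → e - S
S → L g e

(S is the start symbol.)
{ [S → g .] }

GOTO(I, 'g') = CLOSURE({ [A → αX.β] : [A → α.Xβ] ∈ I, X = 'g' })

Items with dot before 'g', with the dot advanced:
  [S → . g] → [S → g .]
Closure adds nothing (no advanced item has the dot before a non-terminal).

GOTO = { [S → g .] }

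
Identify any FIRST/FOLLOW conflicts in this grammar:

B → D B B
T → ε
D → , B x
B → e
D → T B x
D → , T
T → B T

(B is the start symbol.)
A FIRST/FOLLOW conflict occurs when a non-terminal N has a nullable alternative N → β (β ⇒* ε) and another alternative N → α with FIRST(α) ∩ FOLLOW(N) ≠ ∅: on such a lookahead the parser cannot decide between expanding α and letting N vanish via β.

Nullable non-terminals: T.
FIRST sets used below: FIRST(B) = { ',', 'e' }

T: nullable alternative(s) T → ε; FOLLOW(T) = { ',', 'e' }
  T → ε: FIRST \ {ε} = { } — this is the only nullable alternative, skip
  T → B T: FIRST \ {ε} = { ',', 'e' } — overlaps FOLLOW(T) on { ',', 'e' }: CONFLICT

B, D have no nullable alternative, so no FIRST/FOLLOW check is needed there.

So the grammar has 1 FIRST/FOLLOW conflict (marked CONFLICT above).

Answer: Yes. T → B T with FOLLOW(T) on { ',', 'e' }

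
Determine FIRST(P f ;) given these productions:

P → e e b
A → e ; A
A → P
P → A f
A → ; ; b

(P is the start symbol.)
{ ';', 'e' }

FIRST sets of the non-terminals involved (from the grammar, by fixed-point iteration):
  FIRST(P) = { ';', 'e' }

To compute FIRST(P f ;), process the symbols left to right:
Symbol P is a non-terminal. Add FIRST(P) \ {ε} = { ';', 'e' }
P is not nullable (ε ∉ FIRST(P)), so stop here.
FIRST(P f ;) = { ';', 'e' }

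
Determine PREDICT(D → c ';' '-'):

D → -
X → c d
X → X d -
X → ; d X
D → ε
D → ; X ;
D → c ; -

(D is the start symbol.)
PREDICT(D → c ';' '-') = (FIRST(RHS) \ {ε}) ∪ (FOLLOW(D) if ε ∈ FIRST(RHS), i.e. RHS ⇒* ε)
FIRST(c ';' '-') = { 'c' }
ε ∉ FIRST(c ';' '-'), so FOLLOW(D) is not added.
PREDICT(D → c ';' '-') = { 'c' }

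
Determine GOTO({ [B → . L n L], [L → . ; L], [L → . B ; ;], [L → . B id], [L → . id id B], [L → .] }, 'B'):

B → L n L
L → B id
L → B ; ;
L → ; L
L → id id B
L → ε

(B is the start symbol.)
{ [L → B . ; ;], [L → B . id] }

GOTO(I, 'B') = CLOSURE({ [A → αX.β] : [A → α.Xβ] ∈ I, X = 'B' })

Items with dot before 'B', with the dot advanced:
  [L → . B ; ;] → [L → B . ; ;]
  [L → . B id] → [L → B . id]
Closure adds nothing (no advanced item has the dot before a non-terminal).

GOTO = { [L → B . ; ;], [L → B . id] }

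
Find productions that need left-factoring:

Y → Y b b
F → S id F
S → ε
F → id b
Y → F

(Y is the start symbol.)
No, left-factoring is not needed

Left-factoring is needed when two productions for the same non-terminal
share a common prefix on the right-hand side.

Productions for Y:
  Y → Y b b
  Y → F
Productions for F:
  F → S id F
  F → id b

No common prefixes found.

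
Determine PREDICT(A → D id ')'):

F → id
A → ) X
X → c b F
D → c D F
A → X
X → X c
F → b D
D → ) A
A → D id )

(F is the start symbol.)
{ ')', 'c' }

PREDICT(A → D id ')') = (FIRST(RHS) \ {ε}) ∪ (FOLLOW(A) if ε ∈ FIRST(RHS), i.e. RHS ⇒* ε)
FIRST(D) = { ')', 'c' }
FIRST(D id ')') = { ')', 'c' }
ε ∉ FIRST(D id ')'), so FOLLOW(A) is not added.
PREDICT(A → D id ')') = { ')', 'c' }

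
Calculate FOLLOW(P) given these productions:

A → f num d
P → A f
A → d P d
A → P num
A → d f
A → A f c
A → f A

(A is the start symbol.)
To compute FOLLOW(P), find every occurrence of P on a right-hand side N → α P β: add FIRST(β) \ {ε}, and if β is empty or nullable also add FOLLOW(N). Iterate to a fixed point.

In A → d P d: P is followed by d, add FIRST(d) \ {ε} = { 'd' }
In A → P num: P is followed by num, add FIRST(num) \ {ε} = { 'num' }

Taking the union: FOLLOW(P) = { 'd', 'num' }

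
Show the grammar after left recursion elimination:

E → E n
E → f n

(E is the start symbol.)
E → f n E'
E' → n E'
E' → ε

E is directly left-recursive. The standard transformation for
  A → A α₁ | ... | A α_m | β₁ | ... | β_n
is
  A  → β₁ A' | ... | β_n A'
  A' → α₁ A' | ... | α_m A' | ε

E → f n becomes E → f n E'
E → E n becomes E' → n E'
Add E' → ε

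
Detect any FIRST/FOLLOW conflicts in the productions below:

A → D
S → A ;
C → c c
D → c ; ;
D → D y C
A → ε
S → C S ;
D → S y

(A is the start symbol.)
Yes. A → D with FOLLOW(A) on { ';' }

A FIRST/FOLLOW conflict occurs when a non-terminal N has a nullable alternative N → β (β ⇒* ε) and another alternative N → α with FIRST(α) ∩ FOLLOW(N) ≠ ∅: on such a lookahead the parser cannot decide between expanding α and letting N vanish via β.

Nullable non-terminals: A.
FIRST sets used below: FIRST(D) = { ';', 'c' }

A: nullable alternative(s) A → ε; FOLLOW(A) = { $, ';' }
  A → D: FIRST \ {ε} = { ';', 'c' } — overlaps FOLLOW(A) on { ';' }: CONFLICT
  A → ε: FIRST \ {ε} = { } — this is the only nullable alternative, skip

C, D, S have no nullable alternative, so no FIRST/FOLLOW check is needed there.

So the grammar has 1 FIRST/FOLLOW conflict (marked CONFLICT above).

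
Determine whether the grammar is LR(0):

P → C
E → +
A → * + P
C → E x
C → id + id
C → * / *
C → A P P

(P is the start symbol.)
Augment with P' → P and build the canonical LR(0) collection (I0 = CLOSURE({[P' → . P]}), then GOTO on every symbol after a dot until no new states appear). It has 17 states:
  I0: { [A → . * + P], [C → . * / *], [C → . A P P], [C → . E x], [C → . id + id], [E → . +], [P → . C], [P' → . P] }  — shift
  I1: { [A → * . + P], [C → * . / *] }  — shift
  I2: { [E → + .] }  — reduce
  I3: { [A → . * + P], [C → . * / *], [C → . A P P], [C → . E x], [C → . id + id], [C → A . P P], [E → . +], [P → . C] }  — shift
  I4: { [P → C .] }  — reduce
  I5: { [C → E . x] }  — shift
  I6: { [P' → P .] }  — accept
  I7: { [C → id . + id] }  — shift
  I8: { [C → id + . id] }  — shift
  I9: { [C → id + id .] }  — reduce
  I10: { [C → E x .] }  — reduce
  I11: { [A → . * + P], [C → . * / *], [C → . A P P], [C → . E x], [C → . id + id], [C → A P . P], [E → . +], [P → . C] }  — shift
  I12: { [C → A P P .] }  — reduce
  I13: { [A → * + . P], [A → . * + P], [C → . * / *], [C → . A P P], [C → . E x], [C → . id + id], [E → . +], [P → . C] }  — shift
  I14: { [C → * / . *] }  — shift
  I15: { [C → * / * .] }  — reduce
  I16: { [A → * + P .] }  — reduce

Every state is either a pure shift/goto state or contains exactly one complete item and nothing to shift — no conflicts. The grammar is LR(0).

Answer: Yes, the grammar is LR(0)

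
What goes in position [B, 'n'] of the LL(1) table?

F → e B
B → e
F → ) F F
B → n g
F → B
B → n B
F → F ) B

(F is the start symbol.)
B → n g, B → n B

To find M[B, 'n'], we find productions for B where 'n' is in the predict set (PREDICT(N → α) = (FIRST(α) \ {ε}) ∪ (FOLLOW(N) if α ⇒* ε)).

B → e: PREDICT = { 'e' }
B → n g: PREDICT = { 'n' }
  'n' is in predict set, so this production goes in M[B, 'n']
B → n B: PREDICT = { 'n' }
  'n' is in predict set, so this production goes in M[B, 'n']

M[B, 'n'] = B → n g, B → n B  (a multiply-defined cell — the grammar is not LL(1))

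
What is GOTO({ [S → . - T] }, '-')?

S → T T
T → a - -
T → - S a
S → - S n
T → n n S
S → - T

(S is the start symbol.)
GOTO(I, '-') = CLOSURE({ [A → αX.β] : [A → α.Xβ] ∈ I, X = '-' })

Items with dot before '-', with the dot advanced:
  [S → . - T] → [S → - . T]
Closure of the advanced items:
  [S → - . T] has the dot before T: add [T → . a - -], [T → . - S a], [T → . n n S]

GOTO = { [S → - . T], [T → . - S a], [T → . a - -], [T → . n n S] }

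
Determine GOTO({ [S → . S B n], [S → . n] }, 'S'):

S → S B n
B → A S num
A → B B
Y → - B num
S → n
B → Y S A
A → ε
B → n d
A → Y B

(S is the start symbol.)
{ [A → . B B], [A → . Y B], [A → .], [B → . A S num], [B → . Y S A], [B → . n d], [S → S . B n], [Y → . - B num] }

GOTO(I, 'S') = CLOSURE({ [A → αX.β] : [A → α.Xβ] ∈ I, X = 'S' })

Items with dot before 'S', with the dot advanced:
  [S → . S B n] → [S → S . B n]
Closure of the advanced items:
  [S → S . B n] has the dot before B: add [B → . A S num], [B → . Y S A], [B → . n d]
  [B → . A S num] has the dot before A: add [A → . B B], [A → .], [A → . Y B]
  [B → . Y S A] has the dot before Y: add [Y → . - B num]

GOTO = { [A → . B B], [A → . Y B], [A → .], [B → . A S num], [B → . Y S A], [B → . n d], [S → S . B n], [Y → . - B num] }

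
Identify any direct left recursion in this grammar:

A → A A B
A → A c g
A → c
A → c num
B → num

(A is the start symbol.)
Yes, A is left-recursive

Direct left recursion occurs when N → N α for some non-terminal N (the right-hand side begins with the left-hand side itself).

A → A A B: LEFT RECURSIVE (starts with A)
A → A c g: LEFT RECURSIVE (starts with A)
A → c: starts with c
A → c num: starts with c
B → num: starts with num

The grammar has direct left recursion on: A.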